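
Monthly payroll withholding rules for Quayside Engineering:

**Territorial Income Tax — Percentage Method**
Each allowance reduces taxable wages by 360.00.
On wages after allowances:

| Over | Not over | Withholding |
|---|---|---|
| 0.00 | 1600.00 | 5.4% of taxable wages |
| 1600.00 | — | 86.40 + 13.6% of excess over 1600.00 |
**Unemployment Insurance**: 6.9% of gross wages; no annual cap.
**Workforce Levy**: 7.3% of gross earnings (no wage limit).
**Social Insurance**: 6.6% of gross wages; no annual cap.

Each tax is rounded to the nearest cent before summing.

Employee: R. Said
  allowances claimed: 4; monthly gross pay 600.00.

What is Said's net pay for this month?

475.20

Territorial Income Tax: taxable = 600.00 − 4×360.00 = -840.00
  Taxable ≤ 0 → 0.00
Unemployment Insurance: 6.9% × 600.00 = 41.40
Workforce Levy: 7.3% × 600.00 = 43.80
Social Insurance: 6.6% × 600.00 = 39.60
Total withheld: 0.00 + 41.40 + 43.80 + 39.60 = 124.80
Net pay: 600.00 − 124.80 = 475.20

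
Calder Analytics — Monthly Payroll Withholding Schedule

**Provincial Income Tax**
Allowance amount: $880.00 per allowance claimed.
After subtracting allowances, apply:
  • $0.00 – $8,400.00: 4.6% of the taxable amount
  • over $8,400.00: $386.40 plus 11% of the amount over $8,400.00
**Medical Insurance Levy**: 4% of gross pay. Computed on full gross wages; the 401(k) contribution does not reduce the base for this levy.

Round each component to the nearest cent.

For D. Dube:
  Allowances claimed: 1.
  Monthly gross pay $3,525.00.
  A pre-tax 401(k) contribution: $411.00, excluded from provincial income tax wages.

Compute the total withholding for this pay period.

Provincial Income Tax: taxable = $3,525.00 − $411.00 − 1×$880.00 = $2,234.00
  4.6% × $2,234.00 = $102.76
Medical Insurance Levy: 4% × $3,525.00 = $141.00
Total: $102.76 + $141.00 = $243.76

$243.76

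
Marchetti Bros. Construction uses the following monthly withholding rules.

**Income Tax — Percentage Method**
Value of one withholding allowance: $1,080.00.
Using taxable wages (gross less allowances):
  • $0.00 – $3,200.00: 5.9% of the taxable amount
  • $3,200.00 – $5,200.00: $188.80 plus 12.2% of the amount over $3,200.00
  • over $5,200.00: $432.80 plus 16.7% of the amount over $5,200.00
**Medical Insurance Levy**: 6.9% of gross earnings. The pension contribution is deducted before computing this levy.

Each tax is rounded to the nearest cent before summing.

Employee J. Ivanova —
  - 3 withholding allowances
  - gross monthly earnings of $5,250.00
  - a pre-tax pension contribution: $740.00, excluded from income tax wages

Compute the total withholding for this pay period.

$386.12

Income Tax: taxable = $5,250.00 − $740.00 − 3×$1,080.00 = $1,270.00
  5.9% × $1,270.00 = $74.93
Medical Insurance Levy: 6.9% × $4,510.00 = $311.19
Total: $74.93 + $311.19 = $386.12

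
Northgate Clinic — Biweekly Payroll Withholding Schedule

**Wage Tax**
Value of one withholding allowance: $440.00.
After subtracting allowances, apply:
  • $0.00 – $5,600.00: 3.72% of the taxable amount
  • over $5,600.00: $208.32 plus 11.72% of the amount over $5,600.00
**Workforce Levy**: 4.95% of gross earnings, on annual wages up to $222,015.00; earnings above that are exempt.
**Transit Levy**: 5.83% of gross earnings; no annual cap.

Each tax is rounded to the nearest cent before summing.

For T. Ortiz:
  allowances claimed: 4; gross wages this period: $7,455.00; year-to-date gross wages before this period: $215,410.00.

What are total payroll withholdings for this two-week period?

Wage Tax: taxable = $7,455.00 − 4×$440.00 = $5,695.00
  $208.32 + 11.72% × ($5,695.00 − $5,600.00) = $208.32 + 11.72% × $95.00 = $219.45
Workforce Levy: cap $222,015.00 − YTD $215,410.00 = $6,605.00 subject; 4.95% × $6,605.00 = $326.95
Transit Levy: 5.83% × $7,455.00 = $434.63
Total: $219.45 + $326.95 + $434.63 = $981.03

$981.03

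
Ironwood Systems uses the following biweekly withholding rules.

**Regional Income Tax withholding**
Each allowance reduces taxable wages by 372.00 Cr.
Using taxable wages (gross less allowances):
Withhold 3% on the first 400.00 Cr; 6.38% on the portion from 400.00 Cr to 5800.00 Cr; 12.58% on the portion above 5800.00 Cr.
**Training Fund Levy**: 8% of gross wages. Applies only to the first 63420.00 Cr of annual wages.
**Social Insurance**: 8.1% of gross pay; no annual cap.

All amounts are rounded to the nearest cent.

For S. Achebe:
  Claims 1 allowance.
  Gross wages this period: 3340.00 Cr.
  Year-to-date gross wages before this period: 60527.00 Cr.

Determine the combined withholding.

Regional Income Tax: taxable = 3340.00 Cr − 1×372.00 Cr = 2968.00 Cr
  12.00 Cr + 6.38% × (2968.00 Cr − 400.00 Cr) = 12.00 Cr + 6.38% × 2568.00 Cr = 175.84 Cr
Training Fund Levy: cap 63420.00 Cr − YTD 60527.00 Cr = 2893.00 Cr subject; 8% × 2893.00 Cr = 231.44 Cr
Social Insurance: 8.1% × 3340.00 Cr = 270.54 Cr
Total: 175.84 Cr + 231.44 Cr + 270.54 Cr = 677.82 Cr

677.82 Cr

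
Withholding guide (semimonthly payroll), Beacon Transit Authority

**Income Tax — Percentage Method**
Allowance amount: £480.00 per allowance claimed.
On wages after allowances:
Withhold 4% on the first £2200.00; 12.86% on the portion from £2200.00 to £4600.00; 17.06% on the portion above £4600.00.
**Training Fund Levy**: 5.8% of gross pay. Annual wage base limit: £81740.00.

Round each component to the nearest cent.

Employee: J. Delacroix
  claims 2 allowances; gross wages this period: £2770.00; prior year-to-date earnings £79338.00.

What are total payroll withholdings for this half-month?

£211.72

Income Tax: taxable = £2770.00 − 2×£480.00 = £1810.00
  4% × £1810.00 = £72.40
Training Fund Levy: cap £81740.00 − YTD £79338.00 = £2402.00 subject; 5.8% × £2402.00 = £139.32
Total: £72.40 + £139.32 = £211.72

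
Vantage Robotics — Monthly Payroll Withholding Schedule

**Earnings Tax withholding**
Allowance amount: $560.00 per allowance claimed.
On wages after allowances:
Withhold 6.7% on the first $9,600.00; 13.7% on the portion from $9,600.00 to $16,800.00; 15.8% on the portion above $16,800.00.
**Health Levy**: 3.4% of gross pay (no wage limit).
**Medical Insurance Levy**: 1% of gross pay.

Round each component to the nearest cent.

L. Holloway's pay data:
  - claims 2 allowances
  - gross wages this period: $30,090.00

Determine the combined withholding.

Earnings Tax: taxable = $30,090.00 − 2×$560.00 = $28,970.00
  $1,629.60 + 15.8% × ($28,970.00 − $16,800.00) = $1,629.60 + 15.8% × $12,170.00 = $3,552.46
Health Levy: 3.4% × $30,090.00 = $1,023.06
Medical Insurance Levy: 1% × $30,090.00 = $300.90
Total: $3,552.46 + $1,023.06 + $300.90 = $4,876.42

$4,876.42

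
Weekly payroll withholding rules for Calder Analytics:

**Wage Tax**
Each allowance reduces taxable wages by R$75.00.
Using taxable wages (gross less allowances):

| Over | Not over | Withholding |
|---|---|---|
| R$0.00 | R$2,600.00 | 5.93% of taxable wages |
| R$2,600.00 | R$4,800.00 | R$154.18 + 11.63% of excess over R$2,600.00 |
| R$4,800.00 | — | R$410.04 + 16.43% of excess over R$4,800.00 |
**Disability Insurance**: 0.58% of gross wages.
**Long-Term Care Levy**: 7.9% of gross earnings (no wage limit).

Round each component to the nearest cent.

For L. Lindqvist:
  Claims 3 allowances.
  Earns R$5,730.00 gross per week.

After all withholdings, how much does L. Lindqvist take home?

Wage Tax: taxable = R$5,730.00 − 3×R$75.00 = R$5,505.00
  R$410.04 + 16.43% × (R$5,505.00 − R$4,800.00) = R$410.04 + 16.43% × R$705.00 = R$525.87
Disability Insurance: 0.58% × R$5,730.00 = R$33.23
Long-Term Care Levy: 7.9% × R$5,730.00 = R$452.67
Total withheld: R$525.87 + R$33.23 + R$452.67 = R$1,011.77
Net pay: R$5,730.00 − R$1,011.77 = R$4,718.23

R$4,718.23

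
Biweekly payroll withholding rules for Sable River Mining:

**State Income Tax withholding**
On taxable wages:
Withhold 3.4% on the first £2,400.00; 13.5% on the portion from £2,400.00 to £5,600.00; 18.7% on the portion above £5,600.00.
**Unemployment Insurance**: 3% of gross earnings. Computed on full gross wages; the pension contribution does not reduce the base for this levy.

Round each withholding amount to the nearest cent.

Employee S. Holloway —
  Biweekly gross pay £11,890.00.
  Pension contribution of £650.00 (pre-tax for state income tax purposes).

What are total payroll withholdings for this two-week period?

£1,924.98

State Income Tax: taxable = £11,890.00 − £650.00 = £11,240.00
  £513.60 + 18.7% × (£11,240.00 − £5,600.00) = £513.60 + 18.7% × £5,640.00 = £1,568.28
Unemployment Insurance: 3% × £11,890.00 = £356.70
Total: £1,568.28 + £356.70 = £1,924.98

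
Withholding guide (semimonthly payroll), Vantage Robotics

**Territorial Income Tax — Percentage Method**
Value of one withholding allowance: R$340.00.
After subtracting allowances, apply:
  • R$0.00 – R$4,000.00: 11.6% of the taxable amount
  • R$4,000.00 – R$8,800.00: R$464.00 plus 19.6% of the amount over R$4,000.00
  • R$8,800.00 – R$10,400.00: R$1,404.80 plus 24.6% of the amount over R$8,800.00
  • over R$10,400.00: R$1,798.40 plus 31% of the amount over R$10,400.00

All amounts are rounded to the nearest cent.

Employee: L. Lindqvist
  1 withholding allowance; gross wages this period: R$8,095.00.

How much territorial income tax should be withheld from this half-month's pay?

Territorial Income Tax: taxable = R$8,095.00 − 1×R$340.00 = R$7,755.00
  R$464.00 + 19.6% × (R$7,755.00 − R$4,000.00) = R$464.00 + 19.6% × R$3,755.00 = R$1,199.98

R$1,199.98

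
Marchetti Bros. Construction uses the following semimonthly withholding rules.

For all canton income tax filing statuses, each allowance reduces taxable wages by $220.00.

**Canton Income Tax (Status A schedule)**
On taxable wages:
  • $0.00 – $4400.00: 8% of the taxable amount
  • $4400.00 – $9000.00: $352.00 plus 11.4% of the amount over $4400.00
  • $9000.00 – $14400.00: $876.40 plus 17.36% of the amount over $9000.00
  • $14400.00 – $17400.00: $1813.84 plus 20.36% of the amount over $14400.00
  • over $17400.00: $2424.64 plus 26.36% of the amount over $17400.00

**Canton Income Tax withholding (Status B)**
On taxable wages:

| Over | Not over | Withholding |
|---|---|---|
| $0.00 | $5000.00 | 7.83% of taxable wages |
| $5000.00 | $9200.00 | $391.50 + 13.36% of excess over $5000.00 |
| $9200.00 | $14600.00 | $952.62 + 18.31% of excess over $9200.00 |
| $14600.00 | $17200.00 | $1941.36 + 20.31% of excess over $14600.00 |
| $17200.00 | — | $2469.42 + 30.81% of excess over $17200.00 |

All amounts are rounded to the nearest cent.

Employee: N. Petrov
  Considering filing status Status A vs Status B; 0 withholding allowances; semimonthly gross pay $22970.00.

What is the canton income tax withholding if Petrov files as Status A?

Canton Income Tax (Status A): taxable = $22970.00
  $2424.64 + 26.36% × ($22970.00 − $17400.00) = $2424.64 + 26.36% × $5570.00 = $3892.89

$3892.89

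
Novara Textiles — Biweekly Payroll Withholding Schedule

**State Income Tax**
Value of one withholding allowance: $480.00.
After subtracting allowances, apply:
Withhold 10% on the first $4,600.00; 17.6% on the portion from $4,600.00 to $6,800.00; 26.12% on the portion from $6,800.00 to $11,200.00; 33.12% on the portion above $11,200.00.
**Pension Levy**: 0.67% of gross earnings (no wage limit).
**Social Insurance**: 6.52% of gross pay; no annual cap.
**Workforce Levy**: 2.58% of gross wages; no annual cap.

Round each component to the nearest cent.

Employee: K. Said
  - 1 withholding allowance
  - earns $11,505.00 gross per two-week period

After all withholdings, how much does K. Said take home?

$8,430.19

State Income Tax: taxable = $11,505.00 − 1×$480.00 = $11,025.00
  $847.20 + 26.12% × ($11,025.00 − $6,800.00) = $847.20 + 26.12% × $4,225.00 = $1,950.77
Pension Levy: 0.67% × $11,505.00 = $77.08
Social Insurance: 6.52% × $11,505.00 = $750.13
Workforce Levy: 2.58% × $11,505.00 = $296.83
Total withheld: $1,950.77 + $77.08 + $750.13 + $296.83 = $3,074.81
Net pay: $11,505.00 − $3,074.81 = $8,430.19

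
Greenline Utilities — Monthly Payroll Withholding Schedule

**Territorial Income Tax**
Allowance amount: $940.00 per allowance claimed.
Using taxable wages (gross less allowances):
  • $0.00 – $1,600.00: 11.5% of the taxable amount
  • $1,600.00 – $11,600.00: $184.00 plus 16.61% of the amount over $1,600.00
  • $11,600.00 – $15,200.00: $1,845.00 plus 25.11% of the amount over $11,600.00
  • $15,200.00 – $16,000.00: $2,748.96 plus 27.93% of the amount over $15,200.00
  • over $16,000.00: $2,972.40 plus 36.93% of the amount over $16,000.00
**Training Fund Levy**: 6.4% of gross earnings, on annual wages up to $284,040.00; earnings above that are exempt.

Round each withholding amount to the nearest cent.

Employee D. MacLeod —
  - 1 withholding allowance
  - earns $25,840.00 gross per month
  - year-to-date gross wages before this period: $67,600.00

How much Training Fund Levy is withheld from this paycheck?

$1,653.76

Training Fund Levy: 6.4% × $25,840.00 = $1,653.76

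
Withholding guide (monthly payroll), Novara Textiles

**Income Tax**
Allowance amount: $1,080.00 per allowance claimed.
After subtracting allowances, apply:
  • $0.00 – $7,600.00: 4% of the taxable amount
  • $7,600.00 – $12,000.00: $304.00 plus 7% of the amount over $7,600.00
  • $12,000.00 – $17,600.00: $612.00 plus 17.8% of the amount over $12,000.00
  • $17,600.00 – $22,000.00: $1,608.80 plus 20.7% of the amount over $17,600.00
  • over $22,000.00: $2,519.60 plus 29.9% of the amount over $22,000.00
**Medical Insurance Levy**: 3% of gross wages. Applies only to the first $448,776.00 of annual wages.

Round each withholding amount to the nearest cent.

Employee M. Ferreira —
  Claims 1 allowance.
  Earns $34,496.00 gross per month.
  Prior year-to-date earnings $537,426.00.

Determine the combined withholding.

$5,932.98

Income Tax: taxable = $34,496.00 − 1×$1,080.00 = $33,416.00
  $2,519.60 + 29.9% × ($33,416.00 − $22,000.00) = $2,519.60 + 29.9% × $11,416.00 = $5,932.98
Medical Insurance Levy: YTD $537,426.00 ≥ cap $448,776.00 → $0.00
Total: $5,932.98 + $0.00 = $5,932.98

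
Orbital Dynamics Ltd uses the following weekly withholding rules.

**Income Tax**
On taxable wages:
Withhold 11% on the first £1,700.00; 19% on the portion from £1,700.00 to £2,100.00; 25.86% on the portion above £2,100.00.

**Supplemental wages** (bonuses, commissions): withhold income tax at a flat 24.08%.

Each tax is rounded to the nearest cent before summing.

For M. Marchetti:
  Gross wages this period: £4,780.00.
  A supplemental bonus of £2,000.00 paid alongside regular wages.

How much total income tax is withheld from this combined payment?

Income Tax: taxable = £4,780.00
  £263.00 + 25.86% × (£4,780.00 − £2,100.00) = £263.00 + 25.86% × £2,680.00 = £956.05
Supplemental (24.08% flat on bonus): 24.08% × £2,000.00 = £481.60
Total income tax: £956.05 + £481.60 = £1,437.65

£1,437.65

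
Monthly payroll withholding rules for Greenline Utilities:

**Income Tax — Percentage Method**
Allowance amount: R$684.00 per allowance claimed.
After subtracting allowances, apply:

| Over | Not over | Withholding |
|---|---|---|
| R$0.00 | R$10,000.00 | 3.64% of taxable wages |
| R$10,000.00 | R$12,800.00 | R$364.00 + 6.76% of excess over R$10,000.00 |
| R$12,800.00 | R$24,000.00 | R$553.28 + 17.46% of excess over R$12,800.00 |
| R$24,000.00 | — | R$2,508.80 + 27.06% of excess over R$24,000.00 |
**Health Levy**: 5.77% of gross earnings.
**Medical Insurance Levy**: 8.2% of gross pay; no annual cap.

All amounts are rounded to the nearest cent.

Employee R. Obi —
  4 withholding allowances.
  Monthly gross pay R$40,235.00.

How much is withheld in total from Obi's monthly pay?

Income Tax: taxable = R$40,235.00 − 4×R$684.00 = R$37,499.00
  R$2,508.80 + 27.06% × (R$37,499.00 − R$24,000.00) = R$2,508.80 + 27.06% × R$13,499.00 = R$6,161.63
Health Levy: 5.77% × R$40,235.00 = R$2,321.56
Medical Insurance Levy: 8.2% × R$40,235.00 = R$3,299.27
Total: R$6,161.63 + R$2,321.56 + R$3,299.27 = R$11,782.46

R$11,782.46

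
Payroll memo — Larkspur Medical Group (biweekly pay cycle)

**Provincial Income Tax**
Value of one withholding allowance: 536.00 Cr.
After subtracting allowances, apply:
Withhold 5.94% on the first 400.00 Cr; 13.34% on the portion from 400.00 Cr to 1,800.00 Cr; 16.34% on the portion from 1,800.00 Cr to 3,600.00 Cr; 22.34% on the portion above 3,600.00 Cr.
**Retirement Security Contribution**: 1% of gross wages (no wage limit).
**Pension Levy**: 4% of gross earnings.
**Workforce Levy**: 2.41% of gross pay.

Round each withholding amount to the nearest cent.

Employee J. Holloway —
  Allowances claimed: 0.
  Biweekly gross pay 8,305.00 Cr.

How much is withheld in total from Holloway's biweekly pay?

2,171.14 Cr

Provincial Income Tax: taxable = 8,305.00 Cr
  504.64 Cr + 22.34% × (8,305.00 Cr − 3,600.00 Cr) = 504.64 Cr + 22.34% × 4,705.00 Cr = 1,555.74 Cr
Retirement Security Contribution: 1% × 8,305.00 Cr = 83.05 Cr
Pension Levy: 4% × 8,305.00 Cr = 332.20 Cr
Workforce Levy: 2.41% × 8,305.00 Cr = 200.15 Cr
Total: 1,555.74 Cr + 83.05 Cr + 332.20 Cr + 200.15 Cr = 2,171.14 Cr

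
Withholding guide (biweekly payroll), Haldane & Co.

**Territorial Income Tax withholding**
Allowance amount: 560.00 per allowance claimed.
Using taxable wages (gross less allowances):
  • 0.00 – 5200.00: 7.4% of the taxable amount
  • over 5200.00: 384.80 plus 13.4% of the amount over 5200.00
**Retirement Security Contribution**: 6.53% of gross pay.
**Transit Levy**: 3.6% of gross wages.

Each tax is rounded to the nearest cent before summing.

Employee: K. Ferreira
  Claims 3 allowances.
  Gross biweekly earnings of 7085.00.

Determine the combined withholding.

1129.98

Territorial Income Tax: taxable = 7085.00 − 3×560.00 = 5405.00
  384.80 + 13.4% × (5405.00 − 5200.00) = 384.80 + 13.4% × 205.00 = 412.27
Retirement Security Contribution: 6.53% × 7085.00 = 462.65
Transit Levy: 3.6% × 7085.00 = 255.06
Total: 412.27 + 462.65 + 255.06 = 1129.98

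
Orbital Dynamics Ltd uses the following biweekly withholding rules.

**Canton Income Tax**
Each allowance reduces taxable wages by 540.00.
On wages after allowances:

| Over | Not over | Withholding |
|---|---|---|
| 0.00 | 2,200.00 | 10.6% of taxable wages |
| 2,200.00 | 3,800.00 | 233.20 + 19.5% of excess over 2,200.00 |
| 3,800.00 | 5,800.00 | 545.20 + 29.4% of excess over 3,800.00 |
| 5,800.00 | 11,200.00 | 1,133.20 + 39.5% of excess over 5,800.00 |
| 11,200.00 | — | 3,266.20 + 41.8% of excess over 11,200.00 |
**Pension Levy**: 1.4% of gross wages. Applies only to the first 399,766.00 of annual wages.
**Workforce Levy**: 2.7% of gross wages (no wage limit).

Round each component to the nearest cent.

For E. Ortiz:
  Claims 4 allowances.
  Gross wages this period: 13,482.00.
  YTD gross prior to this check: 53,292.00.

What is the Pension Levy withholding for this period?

188.75

Pension Levy: 1.4% × 13,482.00 = 188.75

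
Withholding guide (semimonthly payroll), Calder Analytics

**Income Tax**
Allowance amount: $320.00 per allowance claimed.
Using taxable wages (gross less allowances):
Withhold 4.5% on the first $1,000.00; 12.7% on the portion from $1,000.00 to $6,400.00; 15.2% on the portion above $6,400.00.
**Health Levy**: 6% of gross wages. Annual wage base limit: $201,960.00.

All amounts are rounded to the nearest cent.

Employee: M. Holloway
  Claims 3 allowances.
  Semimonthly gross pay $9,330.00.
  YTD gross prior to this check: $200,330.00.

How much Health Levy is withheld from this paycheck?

$97.80

Health Levy: cap $201,960.00 − YTD $200,330.00 = $1,630.00 subject; 6% × $1,630.00 = $97.80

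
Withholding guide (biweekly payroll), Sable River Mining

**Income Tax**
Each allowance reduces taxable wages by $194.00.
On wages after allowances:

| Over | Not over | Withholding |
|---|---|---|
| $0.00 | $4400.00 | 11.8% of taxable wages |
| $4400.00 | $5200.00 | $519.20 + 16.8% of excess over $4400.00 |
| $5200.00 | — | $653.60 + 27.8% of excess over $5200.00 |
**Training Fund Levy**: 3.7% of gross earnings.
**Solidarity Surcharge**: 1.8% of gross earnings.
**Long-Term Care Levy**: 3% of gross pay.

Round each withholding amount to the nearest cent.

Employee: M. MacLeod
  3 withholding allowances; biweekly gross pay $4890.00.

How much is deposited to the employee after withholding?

$3966.01

Income Tax: taxable = $4890.00 − 3×$194.00 = $4308.00
  11.8% × $4308.00 = $508.34
Training Fund Levy: 3.7% × $4890.00 = $180.93
Solidarity Surcharge: 1.8% × $4890.00 = $88.02
Long-Term Care Levy: 3% × $4890.00 = $146.70
Total withheld: $508.34 + $180.93 + $88.02 + $146.70 = $923.99
Net pay: $4890.00 − $923.99 = $3966.01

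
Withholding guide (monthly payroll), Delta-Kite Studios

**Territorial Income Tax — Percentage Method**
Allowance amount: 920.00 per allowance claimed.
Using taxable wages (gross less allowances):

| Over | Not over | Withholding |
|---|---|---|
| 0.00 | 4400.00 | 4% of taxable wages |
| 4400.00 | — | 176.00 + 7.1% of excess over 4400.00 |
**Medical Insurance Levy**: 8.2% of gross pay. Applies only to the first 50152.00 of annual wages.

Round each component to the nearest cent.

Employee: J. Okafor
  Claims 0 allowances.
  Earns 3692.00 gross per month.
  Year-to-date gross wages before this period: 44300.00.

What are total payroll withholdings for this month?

Territorial Income Tax: taxable = 3692.00
  4% × 3692.00 = 147.68
Medical Insurance Levy: 8.2% × 3692.00 = 302.74
Total: 147.68 + 302.74 = 450.42

450.42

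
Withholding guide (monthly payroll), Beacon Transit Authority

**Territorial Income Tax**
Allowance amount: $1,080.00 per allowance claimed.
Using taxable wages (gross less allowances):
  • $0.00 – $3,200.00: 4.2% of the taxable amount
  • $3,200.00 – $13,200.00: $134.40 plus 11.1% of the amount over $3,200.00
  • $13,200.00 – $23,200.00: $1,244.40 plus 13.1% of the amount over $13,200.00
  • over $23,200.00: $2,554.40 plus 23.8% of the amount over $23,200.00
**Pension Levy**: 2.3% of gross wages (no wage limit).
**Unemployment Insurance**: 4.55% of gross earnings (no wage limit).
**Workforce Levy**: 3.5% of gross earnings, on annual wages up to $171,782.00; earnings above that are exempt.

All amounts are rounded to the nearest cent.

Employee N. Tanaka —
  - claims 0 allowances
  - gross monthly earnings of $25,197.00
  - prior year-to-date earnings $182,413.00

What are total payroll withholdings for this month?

$4,755.68

Territorial Income Tax: taxable = $25,197.00
  $2,554.40 + 23.8% × ($25,197.00 − $23,200.00) = $2,554.40 + 23.8% × $1,997.00 = $3,029.69
Pension Levy: 2.3% × $25,197.00 = $579.53
Unemployment Insurance: 4.55% × $25,197.00 = $1,146.46
Workforce Levy: YTD $182,413.00 ≥ cap $171,782.00 → $0.00
Total: $3,029.69 + $579.53 + $1,146.46 + $0.00 = $4,755.68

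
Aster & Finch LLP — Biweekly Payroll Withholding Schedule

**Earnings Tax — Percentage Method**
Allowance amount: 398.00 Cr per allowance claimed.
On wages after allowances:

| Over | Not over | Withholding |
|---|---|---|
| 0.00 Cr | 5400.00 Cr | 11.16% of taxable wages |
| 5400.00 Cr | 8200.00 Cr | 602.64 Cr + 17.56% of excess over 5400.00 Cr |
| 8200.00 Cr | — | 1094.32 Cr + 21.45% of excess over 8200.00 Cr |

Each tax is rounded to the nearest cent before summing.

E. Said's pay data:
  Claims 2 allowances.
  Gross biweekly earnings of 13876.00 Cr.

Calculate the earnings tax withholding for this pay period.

Earnings Tax: taxable = 13876.00 Cr − 2×398.00 Cr = 13080.00 Cr
  1094.32 Cr + 21.45% × (13080.00 Cr − 8200.00 Cr) = 1094.32 Cr + 21.45% × 4880.00 Cr = 2141.08 Cr

2141.08 Cr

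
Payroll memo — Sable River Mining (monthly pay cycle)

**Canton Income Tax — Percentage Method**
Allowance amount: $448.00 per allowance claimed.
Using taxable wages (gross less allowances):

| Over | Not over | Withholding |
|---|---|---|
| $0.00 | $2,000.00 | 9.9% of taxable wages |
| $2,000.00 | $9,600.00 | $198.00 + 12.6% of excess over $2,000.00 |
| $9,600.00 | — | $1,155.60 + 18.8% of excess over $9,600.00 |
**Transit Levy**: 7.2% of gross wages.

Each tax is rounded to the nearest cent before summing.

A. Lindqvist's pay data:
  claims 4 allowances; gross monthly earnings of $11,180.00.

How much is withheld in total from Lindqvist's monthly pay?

Canton Income Tax: taxable = $11,180.00 − 4×$448.00 = $9,388.00
  $198.00 + 12.6% × ($9,388.00 − $2,000.00) = $198.00 + 12.6% × $7,388.00 = $1,128.89
Transit Levy: 7.2% × $11,180.00 = $804.96
Total: $1,128.89 + $804.96 = $1,933.85

$1,933.85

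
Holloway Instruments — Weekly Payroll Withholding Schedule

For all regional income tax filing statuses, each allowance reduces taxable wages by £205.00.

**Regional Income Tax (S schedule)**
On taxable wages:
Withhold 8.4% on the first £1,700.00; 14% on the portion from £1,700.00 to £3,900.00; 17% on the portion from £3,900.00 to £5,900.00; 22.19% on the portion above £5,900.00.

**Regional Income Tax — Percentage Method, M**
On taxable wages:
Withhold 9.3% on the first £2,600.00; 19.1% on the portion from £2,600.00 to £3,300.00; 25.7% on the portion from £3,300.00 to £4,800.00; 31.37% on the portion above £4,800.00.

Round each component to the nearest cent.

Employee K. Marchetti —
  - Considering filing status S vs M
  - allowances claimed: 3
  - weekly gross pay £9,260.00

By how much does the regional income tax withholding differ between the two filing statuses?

Regional Income Tax (S): taxable = £9,260.00 − 3×£205.00 = £8,645.00
  £790.80 + 22.19% × (£8,645.00 − £5,900.00) = £790.80 + 22.19% × £2,745.00 = £1,399.92
Regional Income Tax (M): taxable = £9,260.00 − 3×£205.00 = £8,645.00
  £761.00 + 31.37% × (£8,645.00 − £4,800.00) = £761.00 + 31.37% × £3,845.00 = £1,967.18
Difference: |£1,399.92 − £1,967.18| = £567.26 (higher under M)

£567.26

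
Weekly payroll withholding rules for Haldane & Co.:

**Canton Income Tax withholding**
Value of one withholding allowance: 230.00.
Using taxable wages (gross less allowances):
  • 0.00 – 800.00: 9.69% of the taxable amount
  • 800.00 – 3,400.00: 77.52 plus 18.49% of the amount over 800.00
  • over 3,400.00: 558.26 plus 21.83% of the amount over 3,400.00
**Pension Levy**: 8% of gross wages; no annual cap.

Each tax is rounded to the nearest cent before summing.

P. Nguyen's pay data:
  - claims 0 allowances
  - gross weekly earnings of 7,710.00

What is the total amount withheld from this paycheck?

2,115.93

Canton Income Tax: taxable = 7,710.00
  558.26 + 21.83% × (7,710.00 − 3,400.00) = 558.26 + 21.83% × 4,310.00 = 1,499.13
Pension Levy: 8% × 7,710.00 = 616.80
Total: 1,499.13 + 616.80 = 2,115.93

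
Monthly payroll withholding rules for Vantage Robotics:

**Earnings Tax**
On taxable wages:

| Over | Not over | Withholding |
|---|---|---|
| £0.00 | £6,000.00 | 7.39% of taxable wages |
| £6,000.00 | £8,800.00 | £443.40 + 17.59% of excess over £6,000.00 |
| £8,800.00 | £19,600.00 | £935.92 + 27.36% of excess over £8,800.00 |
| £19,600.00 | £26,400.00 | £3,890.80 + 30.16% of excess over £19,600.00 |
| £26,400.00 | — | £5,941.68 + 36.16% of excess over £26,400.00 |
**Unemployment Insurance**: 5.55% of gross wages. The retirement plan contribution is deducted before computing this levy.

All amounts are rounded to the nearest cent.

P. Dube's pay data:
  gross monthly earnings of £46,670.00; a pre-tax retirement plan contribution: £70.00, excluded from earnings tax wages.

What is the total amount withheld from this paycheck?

Earnings Tax: taxable = £46,670.00 − £70.00 = £46,600.00
  £5,941.68 + 36.16% × (£46,600.00 − £26,400.00) = £5,941.68 + 36.16% × £20,200.00 = £13,246.00
Unemployment Insurance: 5.55% × £46,600.00 = £2,586.30
Total: £13,246.00 + £2,586.30 = £15,832.30

£15,832.30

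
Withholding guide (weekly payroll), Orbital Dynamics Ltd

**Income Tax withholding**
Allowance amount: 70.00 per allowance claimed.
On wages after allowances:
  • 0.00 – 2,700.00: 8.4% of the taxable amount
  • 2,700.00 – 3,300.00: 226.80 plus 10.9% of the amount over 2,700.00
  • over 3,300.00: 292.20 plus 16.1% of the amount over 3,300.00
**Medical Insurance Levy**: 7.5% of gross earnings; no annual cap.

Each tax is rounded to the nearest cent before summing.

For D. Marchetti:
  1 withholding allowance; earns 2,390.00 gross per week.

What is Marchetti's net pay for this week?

Income Tax: taxable = 2,390.00 − 1×70.00 = 2,320.00
  8.4% × 2,320.00 = 194.88
Medical Insurance Levy: 7.5% × 2,390.00 = 179.25
Total withheld: 194.88 + 179.25 = 374.13
Net pay: 2,390.00 − 374.13 = 2,015.87

2,015.87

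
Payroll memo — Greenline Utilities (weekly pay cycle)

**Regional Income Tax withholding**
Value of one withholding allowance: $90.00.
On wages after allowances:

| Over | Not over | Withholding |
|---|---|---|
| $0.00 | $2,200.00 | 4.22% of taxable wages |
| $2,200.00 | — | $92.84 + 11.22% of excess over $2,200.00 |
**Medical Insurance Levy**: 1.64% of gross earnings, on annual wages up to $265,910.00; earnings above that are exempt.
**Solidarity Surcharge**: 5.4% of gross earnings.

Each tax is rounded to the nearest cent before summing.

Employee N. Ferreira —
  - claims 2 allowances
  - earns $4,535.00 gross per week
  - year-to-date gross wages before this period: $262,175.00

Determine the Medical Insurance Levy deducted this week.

$61.25

Medical Insurance Levy: cap $265,910.00 − YTD $262,175.00 = $3,735.00 subject; 1.64% × $3,735.00 = $61.25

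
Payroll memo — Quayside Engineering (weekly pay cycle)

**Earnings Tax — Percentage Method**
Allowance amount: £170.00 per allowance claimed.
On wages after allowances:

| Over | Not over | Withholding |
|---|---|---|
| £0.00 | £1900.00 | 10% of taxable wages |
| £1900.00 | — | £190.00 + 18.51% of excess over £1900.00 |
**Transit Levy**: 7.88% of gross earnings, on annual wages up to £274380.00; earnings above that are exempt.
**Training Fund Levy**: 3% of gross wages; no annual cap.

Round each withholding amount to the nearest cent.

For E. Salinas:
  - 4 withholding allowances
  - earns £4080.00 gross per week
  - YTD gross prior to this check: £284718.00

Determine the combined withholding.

£590.05

Earnings Tax: taxable = £4080.00 − 4×£170.00 = £3400.00
  £190.00 + 18.51% × (£3400.00 − £1900.00) = £190.00 + 18.51% × £1500.00 = £467.65
Transit Levy: YTD £284718.00 ≥ cap £274380.00 → £0.00
Training Fund Levy: 3% × £4080.00 = £122.40
Total: £467.65 + £0.00 + £122.40 = £590.05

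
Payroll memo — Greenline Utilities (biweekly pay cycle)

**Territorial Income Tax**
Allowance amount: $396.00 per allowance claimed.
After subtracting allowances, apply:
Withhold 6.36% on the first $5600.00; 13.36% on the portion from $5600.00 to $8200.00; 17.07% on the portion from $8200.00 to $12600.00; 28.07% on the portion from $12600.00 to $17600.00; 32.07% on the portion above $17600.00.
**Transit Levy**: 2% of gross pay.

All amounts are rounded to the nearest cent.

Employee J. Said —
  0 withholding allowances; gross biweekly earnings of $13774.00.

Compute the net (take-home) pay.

Territorial Income Tax: taxable = $13774.00
  $1454.60 + 28.07% × ($13774.00 − $12600.00) = $1454.60 + 28.07% × $1174.00 = $1784.14
Transit Levy: 2% × $13774.00 = $275.48
Total withheld: $1784.14 + $275.48 = $2059.62
Net pay: $13774.00 − $2059.62 = $11714.38

$11714.38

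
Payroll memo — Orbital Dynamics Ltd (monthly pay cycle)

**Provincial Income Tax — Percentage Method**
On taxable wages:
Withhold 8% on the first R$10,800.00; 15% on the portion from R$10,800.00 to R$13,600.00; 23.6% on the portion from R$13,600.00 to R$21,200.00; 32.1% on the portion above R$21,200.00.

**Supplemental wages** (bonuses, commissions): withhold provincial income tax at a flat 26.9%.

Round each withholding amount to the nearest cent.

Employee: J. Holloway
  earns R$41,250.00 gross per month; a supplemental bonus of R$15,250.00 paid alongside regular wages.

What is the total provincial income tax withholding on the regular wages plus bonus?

Provincial Income Tax: taxable = R$41,250.00
  R$3,077.60 + 32.1% × (R$41,250.00 − R$21,200.00) = R$3,077.60 + 32.1% × R$20,050.00 = R$9,513.65
Supplemental (26.9% flat on bonus): 26.9% × R$15,250.00 = R$4,102.25
Total provincial income tax: R$9,513.65 + R$4,102.25 = R$13,615.90

R$13,615.90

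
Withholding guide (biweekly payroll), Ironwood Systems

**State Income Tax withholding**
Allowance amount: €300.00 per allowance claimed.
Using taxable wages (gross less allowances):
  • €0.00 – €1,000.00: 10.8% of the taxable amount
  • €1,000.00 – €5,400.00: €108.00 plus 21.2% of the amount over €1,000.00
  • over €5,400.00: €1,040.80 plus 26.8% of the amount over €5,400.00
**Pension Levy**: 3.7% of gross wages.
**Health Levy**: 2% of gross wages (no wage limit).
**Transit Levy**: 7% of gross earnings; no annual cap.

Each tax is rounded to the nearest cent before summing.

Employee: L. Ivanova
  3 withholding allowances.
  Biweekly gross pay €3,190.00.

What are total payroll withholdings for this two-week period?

State Income Tax: taxable = €3,190.00 − 3×€300.00 = €2,290.00
  €108.00 + 21.2% × (€2,290.00 − €1,000.00) = €108.00 + 21.2% × €1,290.00 = €381.48
Pension Levy: 3.7% × €3,190.00 = €118.03
Health Levy: 2% × €3,190.00 = €63.80
Transit Levy: 7% × €3,190.00 = €223.30
Total: €381.48 + €118.03 + €63.80 + €223.30 = €786.61

€786.61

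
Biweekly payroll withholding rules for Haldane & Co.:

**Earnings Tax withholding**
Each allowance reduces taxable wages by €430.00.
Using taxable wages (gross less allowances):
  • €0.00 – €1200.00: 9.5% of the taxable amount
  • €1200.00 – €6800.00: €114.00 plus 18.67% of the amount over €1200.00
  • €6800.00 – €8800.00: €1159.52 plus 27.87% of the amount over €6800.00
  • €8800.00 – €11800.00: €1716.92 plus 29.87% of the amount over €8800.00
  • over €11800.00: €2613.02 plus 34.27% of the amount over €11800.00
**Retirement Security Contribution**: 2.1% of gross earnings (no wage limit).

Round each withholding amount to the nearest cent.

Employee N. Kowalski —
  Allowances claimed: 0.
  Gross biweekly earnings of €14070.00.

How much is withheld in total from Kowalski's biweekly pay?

€3686.42

Earnings Tax: taxable = €14070.00
  €2613.02 + 34.27% × (€14070.00 − €11800.00) = €2613.02 + 34.27% × €2270.00 = €3390.95
Retirement Security Contribution: 2.1% × €14070.00 = €295.47
Total: €3390.95 + €295.47 = €3686.42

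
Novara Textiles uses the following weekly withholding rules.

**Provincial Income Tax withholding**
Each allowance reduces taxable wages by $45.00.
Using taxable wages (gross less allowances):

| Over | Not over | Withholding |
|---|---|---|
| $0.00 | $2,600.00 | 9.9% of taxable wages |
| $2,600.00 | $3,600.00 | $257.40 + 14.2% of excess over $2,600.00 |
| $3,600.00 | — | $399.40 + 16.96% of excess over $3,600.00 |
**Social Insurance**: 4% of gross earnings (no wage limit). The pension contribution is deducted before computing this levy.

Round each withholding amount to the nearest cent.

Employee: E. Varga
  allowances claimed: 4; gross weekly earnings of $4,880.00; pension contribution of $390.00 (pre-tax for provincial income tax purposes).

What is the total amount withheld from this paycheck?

$699.42

Provincial Income Tax: taxable = $4,880.00 − $390.00 − 4×$45.00 = $4,310.00
  $399.40 + 16.96% × ($4,310.00 − $3,600.00) = $399.40 + 16.96% × $710.00 = $519.82
Social Insurance: 4% × $4,490.00 = $179.60
Total: $519.82 + $179.60 = $699.42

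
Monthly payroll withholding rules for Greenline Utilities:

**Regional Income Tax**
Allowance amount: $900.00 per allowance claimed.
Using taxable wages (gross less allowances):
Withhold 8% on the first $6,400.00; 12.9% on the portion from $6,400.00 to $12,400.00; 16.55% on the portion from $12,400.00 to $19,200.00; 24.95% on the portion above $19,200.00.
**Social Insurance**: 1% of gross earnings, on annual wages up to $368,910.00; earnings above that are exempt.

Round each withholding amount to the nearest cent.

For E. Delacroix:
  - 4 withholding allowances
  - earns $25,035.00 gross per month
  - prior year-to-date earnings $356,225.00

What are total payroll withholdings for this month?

Regional Income Tax: taxable = $25,035.00 − 4×$900.00 = $21,435.00
  $2,411.40 + 24.95% × ($21,435.00 − $19,200.00) = $2,411.40 + 24.95% × $2,235.00 = $2,969.03
Social Insurance: cap $368,910.00 − YTD $356,225.00 = $12,685.00 subject; 1% × $12,685.00 = $126.85
Total: $2,969.03 + $126.85 = $3,095.88

$3,095.88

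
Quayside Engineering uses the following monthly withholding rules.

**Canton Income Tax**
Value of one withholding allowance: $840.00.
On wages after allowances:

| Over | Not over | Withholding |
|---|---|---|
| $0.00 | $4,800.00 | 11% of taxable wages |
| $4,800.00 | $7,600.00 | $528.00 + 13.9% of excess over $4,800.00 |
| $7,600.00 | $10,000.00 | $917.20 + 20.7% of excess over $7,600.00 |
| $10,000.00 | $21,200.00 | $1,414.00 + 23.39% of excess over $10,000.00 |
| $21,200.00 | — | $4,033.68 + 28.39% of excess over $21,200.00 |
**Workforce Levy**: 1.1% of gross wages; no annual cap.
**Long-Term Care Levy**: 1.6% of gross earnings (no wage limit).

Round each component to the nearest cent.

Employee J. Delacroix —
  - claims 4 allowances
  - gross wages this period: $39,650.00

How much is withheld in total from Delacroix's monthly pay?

Canton Income Tax: taxable = $39,650.00 − 4×$840.00 = $36,290.00
  $4,033.68 + 28.39% × ($36,290.00 − $21,200.00) = $4,033.68 + 28.39% × $15,090.00 = $8,317.73
Workforce Levy: 1.1% × $39,650.00 = $436.15
Long-Term Care Levy: 1.6% × $39,650.00 = $634.40
Total: $8,317.73 + $436.15 + $634.40 = $9,388.28

$9,388.28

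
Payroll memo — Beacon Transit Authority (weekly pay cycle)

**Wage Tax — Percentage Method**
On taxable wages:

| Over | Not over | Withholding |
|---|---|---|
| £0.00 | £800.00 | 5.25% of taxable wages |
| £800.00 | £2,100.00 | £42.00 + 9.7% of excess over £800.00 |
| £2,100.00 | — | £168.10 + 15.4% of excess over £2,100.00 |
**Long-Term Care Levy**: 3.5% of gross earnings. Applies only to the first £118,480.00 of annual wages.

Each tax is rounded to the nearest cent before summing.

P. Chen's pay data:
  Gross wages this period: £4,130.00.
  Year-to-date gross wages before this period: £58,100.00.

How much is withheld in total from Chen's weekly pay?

£625.27

Wage Tax: taxable = £4,130.00
  £168.10 + 15.4% × (£4,130.00 − £2,100.00) = £168.10 + 15.4% × £2,030.00 = £480.72
Long-Term Care Levy: 3.5% × £4,130.00 = £144.55
Total: £480.72 + £144.55 = £625.27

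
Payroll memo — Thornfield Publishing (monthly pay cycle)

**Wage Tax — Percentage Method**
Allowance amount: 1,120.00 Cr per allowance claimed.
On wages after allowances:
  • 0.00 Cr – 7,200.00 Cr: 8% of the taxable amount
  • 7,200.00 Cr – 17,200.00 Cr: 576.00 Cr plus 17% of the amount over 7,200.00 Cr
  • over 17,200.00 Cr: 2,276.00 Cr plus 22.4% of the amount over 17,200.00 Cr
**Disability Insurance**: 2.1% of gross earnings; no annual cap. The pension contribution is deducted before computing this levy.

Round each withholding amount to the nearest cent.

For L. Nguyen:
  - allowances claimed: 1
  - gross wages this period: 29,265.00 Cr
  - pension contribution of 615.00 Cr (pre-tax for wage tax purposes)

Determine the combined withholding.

Wage Tax: taxable = 29,265.00 Cr − 615.00 Cr − 1×1,120.00 Cr = 27,530.00 Cr
  2,276.00 Cr + 22.4% × (27,530.00 Cr − 17,200.00 Cr) = 2,276.00 Cr + 22.4% × 10,330.00 Cr = 4,589.92 Cr
Disability Insurance: 2.1% × 28,650.00 Cr = 601.65 Cr
Total: 4,589.92 Cr + 601.65 Cr = 5,191.57 Cr

5,191.57 Cr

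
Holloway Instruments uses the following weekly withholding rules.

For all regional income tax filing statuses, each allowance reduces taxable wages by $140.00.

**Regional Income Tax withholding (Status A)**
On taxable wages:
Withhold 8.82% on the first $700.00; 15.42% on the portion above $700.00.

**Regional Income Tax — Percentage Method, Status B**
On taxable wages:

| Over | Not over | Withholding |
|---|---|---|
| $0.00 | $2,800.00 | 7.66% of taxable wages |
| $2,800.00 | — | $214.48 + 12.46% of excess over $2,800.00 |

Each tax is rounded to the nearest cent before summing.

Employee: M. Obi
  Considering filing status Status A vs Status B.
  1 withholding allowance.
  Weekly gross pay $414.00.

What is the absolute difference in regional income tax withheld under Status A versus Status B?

Regional Income Tax (Status A): taxable = $414.00 − 1×$140.00 = $274.00
  8.82% × $274.00 = $24.17
Regional Income Tax (Status B): taxable = $414.00 − 1×$140.00 = $274.00
  7.66% × $274.00 = $20.99
Difference: |$24.17 − $20.99| = $3.18 (higher under Status A)

$3.18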